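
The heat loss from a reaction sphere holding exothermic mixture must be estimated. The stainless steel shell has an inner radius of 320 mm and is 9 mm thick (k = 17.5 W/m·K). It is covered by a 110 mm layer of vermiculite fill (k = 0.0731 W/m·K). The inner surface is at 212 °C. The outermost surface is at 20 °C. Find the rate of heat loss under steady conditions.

Q ≈ 231 W

Spherical conduction: R = (1/r_in − 1/r_out)/(4πk) per layer; series-sum.
R_stainless steel shell = (1/0.32 − 1/0.329)/(4π×17.5) = 3.887×10^-4 K/W
R_vermiculite fill = (1/0.329 − 1/0.439)/(4π×0.0731) = 0.8291 K/W
R_total = 0.8295 K/W
Q = ΔT/R_total = 192/0.8295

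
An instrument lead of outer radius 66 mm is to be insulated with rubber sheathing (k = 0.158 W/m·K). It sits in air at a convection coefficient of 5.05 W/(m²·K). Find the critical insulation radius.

For a cylinder r_cr = k/h = 0.158/5.05
r_cr = 31.3 mm; since the bare radius (66 mm) is above r_cr, any added insulation will reduce heat loss.

r_cr ≈ 31.3 mm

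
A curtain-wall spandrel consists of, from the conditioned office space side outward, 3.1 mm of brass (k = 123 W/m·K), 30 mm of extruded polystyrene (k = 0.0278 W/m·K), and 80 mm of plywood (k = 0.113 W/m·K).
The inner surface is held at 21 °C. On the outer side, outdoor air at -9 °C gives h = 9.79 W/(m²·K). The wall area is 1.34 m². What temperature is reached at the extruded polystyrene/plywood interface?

Series thermal resistances:
R_brass = L/(kA) = 0.0031/(123×1.34) = 1.881×10^-5 K/W
R_extruded polystyrene = L/(kA) = 0.03/(0.0278×1.34) = 0.8053 K/W
R_plywood = L/(kA) = 0.08/(0.113×1.34) = 0.5283 K/W
R_outer film = 1/(h_o·A) = 1/(9.79×1.34) = 0.07623 K/W
R_total = 1.41 K/W;  Q = ΔT/R_total = 30/1.41 = 21.28 W
T_interface = T_inner − Q·ΣR(inner→interface) = 21 − 21.3×0.8053

T ≈ 3.86 °C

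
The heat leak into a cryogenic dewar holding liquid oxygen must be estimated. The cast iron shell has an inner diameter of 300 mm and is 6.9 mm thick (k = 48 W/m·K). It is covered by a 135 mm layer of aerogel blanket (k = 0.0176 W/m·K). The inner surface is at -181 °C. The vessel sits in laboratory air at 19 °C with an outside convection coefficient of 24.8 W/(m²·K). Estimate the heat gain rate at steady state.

Radial (spherical) resistances in series:
R_cast iron shell = (1/0.15 − 1/0.1569)/(4π×48) = 4.861×10^-4 K/W
R_aerogel blanket = (1/0.1569 − 1/0.2919)/(4π×0.0176) = 13.33 K/W
R_outer film = 1/(h·4πr_o²) = 1/(24.8×4π×0.2919²) = 0.03766 K/W
R_total = 13.37 K/W
Q = ΔT/R_total = 200/13.37

Q ≈ 15 W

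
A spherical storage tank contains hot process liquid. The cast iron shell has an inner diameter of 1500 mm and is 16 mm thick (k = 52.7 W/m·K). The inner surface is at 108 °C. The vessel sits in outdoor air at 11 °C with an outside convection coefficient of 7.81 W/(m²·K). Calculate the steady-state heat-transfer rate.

For a spherical shell R = (1/r₁ − 1/r₂)/(4πk); film R = 1/(h·4πr²). In series:
R_cast iron shell = (1/0.75 − 1/0.766)/(4π×52.7) = 4.205×10^-5 K/W
R_outer film = 1/(h·4πr_o²) = 1/(7.81×4π×0.766²) = 0.01737 K/W
R_total = 0.01741 K/W
Q = ΔT/R_total = 97/0.01741

Q ≈ 5570 W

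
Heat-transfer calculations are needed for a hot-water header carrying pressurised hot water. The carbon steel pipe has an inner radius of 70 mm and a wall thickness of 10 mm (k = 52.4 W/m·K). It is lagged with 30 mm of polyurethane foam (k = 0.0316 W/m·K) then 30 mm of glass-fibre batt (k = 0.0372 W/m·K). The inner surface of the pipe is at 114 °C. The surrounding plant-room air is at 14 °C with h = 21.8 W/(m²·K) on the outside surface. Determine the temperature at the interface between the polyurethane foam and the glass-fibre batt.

T ≈ 54.3 °C

Cylindrical conduction, so R = ln(r₂/r₁)/(2πkL) per layer, in series:
R_carbon steel pipe wall = ln(80/70)/(2π×52.4×1) = 4.056×10^-4 K/W
R_polyurethane foam = ln(110/80)/(2π×0.0316×1) = 1.604 K/W
R_glass-fibre batt = ln(140/110)/(2π×0.0372×1) = 1.032 K/W
R_outer film = 1/(h_o·2πr_oL) = 1/(21.8×2π×0.14×1) = 0.05215 K/W
R_total = 2.688 K/W
Q = ΔT/R_total = 100/2.688
Q = 37.2 W/m
T_interface = T_inner − Q·ΣR(inner→interface) = 114 − 37.2×1.604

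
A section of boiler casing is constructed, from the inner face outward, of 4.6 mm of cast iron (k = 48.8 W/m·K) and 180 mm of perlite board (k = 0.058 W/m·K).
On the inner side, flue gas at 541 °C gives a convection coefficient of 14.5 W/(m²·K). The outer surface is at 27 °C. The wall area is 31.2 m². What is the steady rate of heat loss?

Q ≈ 5050 W

Treating each layer as a thermal resistance in series:
R_inner film = 1/(h_i·A) = 1/(14.5×31.2) = 0.00221 K/W
R_cast iron = L/(kA) = 0.0046/(48.8×31.2) = 3.021×10^-6 K/W
R_perlite board = L/(kA) = 0.18/(0.058×31.2) = 0.09947 K/W
R_total = 0.1017 K/W
Q = ΔT / R_total = 514 / 0.1017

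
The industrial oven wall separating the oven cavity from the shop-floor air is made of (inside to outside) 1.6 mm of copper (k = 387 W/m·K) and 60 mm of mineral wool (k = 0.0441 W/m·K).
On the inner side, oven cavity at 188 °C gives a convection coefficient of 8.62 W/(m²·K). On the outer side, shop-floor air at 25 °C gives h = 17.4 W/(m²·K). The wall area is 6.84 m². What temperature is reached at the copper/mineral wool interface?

Treating each layer as a thermal resistance in series:
R_inner film = 1/(h_i·A) = 1/(8.62×6.84) = 0.01696 K/W
R_copper = L/(kA) = 0.0016/(387×6.84) = 6.044×10^-7 K/W
R_mineral wool = L/(kA) = 0.06/(0.0441×6.84) = 0.1989 K/W
R_outer film = 1/(h_o·A) = 1/(17.4×6.84) = 0.008402 K/W
R_total = 0.2243 K/W;  Q = ΔT/R_total = 163/0.2243 = 726.8 W
T_interface = T_inner − Q·ΣR(inner→interface) = 188 − 727×0.01696

T ≈ 176 °C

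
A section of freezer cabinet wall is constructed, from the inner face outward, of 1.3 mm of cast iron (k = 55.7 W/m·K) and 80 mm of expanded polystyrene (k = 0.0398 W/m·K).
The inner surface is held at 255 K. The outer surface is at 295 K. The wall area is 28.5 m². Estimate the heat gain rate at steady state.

Q ≈ 567 W

Using the resistance-network approach (series):
R_cast iron = L/(kA) = 0.0013/(55.7×28.5) = 8.189×10^-7 K/W
R_expanded polystyrene = L/(kA) = 0.08/(0.0398×28.5) = 0.07053 K/W
R_total = 0.07053 K/W
Q = ΔT / R_total = 40 / 0.07053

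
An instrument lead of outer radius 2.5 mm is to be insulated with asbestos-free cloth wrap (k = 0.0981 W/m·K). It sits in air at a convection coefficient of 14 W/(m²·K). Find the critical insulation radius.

For a cylinder r_cr = k/h = 0.0981/14
r_cr = 7.01 mm; since the bare radius (2.5 mm) is below r_cr, adding a thin layer of insulation will *increase* heat loss.

r_cr ≈ 7.01 mm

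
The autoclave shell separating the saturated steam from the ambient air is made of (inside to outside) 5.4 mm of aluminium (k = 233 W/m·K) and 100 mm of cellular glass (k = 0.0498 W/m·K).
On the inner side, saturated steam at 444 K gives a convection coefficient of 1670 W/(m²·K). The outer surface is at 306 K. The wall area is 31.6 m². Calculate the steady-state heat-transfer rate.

Thermal resistances in series:
R_inner film = 1/(h_i·A) = 1/(1670×31.6) = 1.895×10^-5 K/W
R_aluminium = L/(kA) = 0.0054/(233×31.6) = 7.334×10^-7 K/W
R_cellular glass = L/(kA) = 0.1/(0.0498×31.6) = 0.06355 K/W
R_total = 0.06357 K/W
Q = ΔT / R_total = 138 / 0.06357

Q ≈ 2170 W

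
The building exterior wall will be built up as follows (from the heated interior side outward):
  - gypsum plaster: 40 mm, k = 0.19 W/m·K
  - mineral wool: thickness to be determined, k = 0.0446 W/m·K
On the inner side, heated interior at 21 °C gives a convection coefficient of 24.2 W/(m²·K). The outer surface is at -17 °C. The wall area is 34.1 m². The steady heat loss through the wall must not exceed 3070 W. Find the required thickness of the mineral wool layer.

Thermal resistances in series:
R_inner film = 1/(h_i·A) = 1/(24.2×34.1) = 0.001212 K/W
R_gypsum plaster = L/(kA) = 0.04/(0.19×34.1) = 0.006174 K/W
Sum of the known resistances R_other = 0.007386 K/W
Required total resistance R_tot = ΔT/Q_allow = 38/3070 = 0.01238 K/W
R_mineral wool = R_tot − R_other = 0.004992 K/W
L = R·k·A = 0.004992×0.0446×34.1

L ≈ 7.59 mm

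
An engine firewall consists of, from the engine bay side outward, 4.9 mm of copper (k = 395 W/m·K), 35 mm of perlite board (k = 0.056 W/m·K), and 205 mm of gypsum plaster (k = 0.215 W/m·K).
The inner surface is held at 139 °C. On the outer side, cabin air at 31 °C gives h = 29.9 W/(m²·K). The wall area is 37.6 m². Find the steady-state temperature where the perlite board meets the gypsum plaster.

Treating each layer as a thermal resistance in series:
R_copper = L/(kA) = 0.0049/(395×37.6) = 3.299×10^-7 K/W
R_perlite board = L/(kA) = 0.035/(0.056×37.6) = 0.01662 K/W
R_gypsum plaster = L/(kA) = 0.205/(0.215×37.6) = 0.02536 K/W
R_outer film = 1/(h_o·A) = 1/(29.9×37.6) = 8.895×10^-4 K/W
R_total = 0.04287 K/W;  Q = ΔT/R_total = 108/0.04287 = 2519 W
T_interface = T_inner − Q·ΣR(inner→interface) = 139 − 2520×0.01662

T ≈ 97.1 °C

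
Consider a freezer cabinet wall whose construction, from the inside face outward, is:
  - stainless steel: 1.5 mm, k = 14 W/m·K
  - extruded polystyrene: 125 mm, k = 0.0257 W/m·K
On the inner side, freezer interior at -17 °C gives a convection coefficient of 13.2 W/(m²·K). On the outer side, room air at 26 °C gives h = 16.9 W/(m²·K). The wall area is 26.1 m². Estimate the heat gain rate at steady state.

Q ≈ 225 W

Series thermal resistances:
R_inner film = 1/(h_i·A) = 1/(13.2×26.1) = 0.002903 K/W
R_stainless steel = L/(kA) = 0.0015/(14×26.1) = 4.105×10^-6 K/W
R_extruded polystyrene = L/(kA) = 0.125/(0.0257×26.1) = 0.1864 K/W
R_outer film = 1/(h_o·A) = 1/(16.9×26.1) = 0.002267 K/W
R_total = 0.1915 K/W
Q = ΔT / R_total = 43 / 0.1915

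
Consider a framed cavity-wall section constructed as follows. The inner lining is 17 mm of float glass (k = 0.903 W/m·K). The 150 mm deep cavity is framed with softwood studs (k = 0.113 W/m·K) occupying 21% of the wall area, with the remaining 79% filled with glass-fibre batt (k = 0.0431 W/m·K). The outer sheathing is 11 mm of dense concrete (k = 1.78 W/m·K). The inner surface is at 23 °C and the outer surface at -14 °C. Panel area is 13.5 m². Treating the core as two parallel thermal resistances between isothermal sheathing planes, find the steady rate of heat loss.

Sheathing layers in series; stud and cavity paths in parallel between them.
R_inner = 0.017/(0.903×13.5) = 0.001395 K/W
R_stud  = 0.15/(0.113×0.21×13.5) = 0.4682 K/W
R_cav   = 0.15/(0.0431×0.79×13.5) = 0.3263 K/W
1/R_core = 1/R_stud + 1/R_cav → R_core = 0.1923 K/W
R_outer = 0.011/(1.78×13.5) = 4.578×10^-4 K/W
R_total = 0.1942 K/W
Q = ΔT/R_total = 37/0.1942

Q ≈ 191 W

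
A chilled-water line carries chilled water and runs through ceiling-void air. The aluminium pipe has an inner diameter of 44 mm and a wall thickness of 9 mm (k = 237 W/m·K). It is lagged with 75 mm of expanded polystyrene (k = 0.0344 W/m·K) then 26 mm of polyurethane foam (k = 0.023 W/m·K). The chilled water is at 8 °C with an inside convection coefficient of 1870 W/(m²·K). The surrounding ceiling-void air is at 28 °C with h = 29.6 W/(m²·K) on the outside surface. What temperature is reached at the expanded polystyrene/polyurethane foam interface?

Per-layer cylindrical resistances, series-summed:
R_inner film = 1/(h_i·2πr₁L) = 1/(1870×2π×0.022×1) = 0.003869 K/W
R_aluminium pipe wall = ln(31/22)/(2π×237×1) = 2.303×10^-4 K/W
R_expanded polystyrene = ln(106/31)/(2π×0.0344×1) = 5.688 K/W
R_polyurethane foam = ln(132/106)/(2π×0.023×1) = 1.518 K/W
R_outer film = 1/(h_o·2πr_oL) = 1/(29.6×2π×0.132×1) = 0.04073 K/W
R_total = 7.251 K/W
Q = ΔT/R_total = 20/7.251
Q = 2.76 W/m
T_interface = T_inner + Q·ΣR(inner→interface) = 8 + 2.76×5.692

T ≈ 23.7 °C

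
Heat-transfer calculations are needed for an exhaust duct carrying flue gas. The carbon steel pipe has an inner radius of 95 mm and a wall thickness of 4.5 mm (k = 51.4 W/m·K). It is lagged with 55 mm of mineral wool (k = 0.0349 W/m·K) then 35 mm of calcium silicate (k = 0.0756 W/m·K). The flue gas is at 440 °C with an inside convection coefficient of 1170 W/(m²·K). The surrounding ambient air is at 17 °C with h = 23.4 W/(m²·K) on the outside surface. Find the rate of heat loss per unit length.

Treating each annulus and film as a series resistance:
R_inner film = 1/(h_i·2πr₁L) = 1/(1170×2π×0.095×1) = 0.001432 K/W
R_carbon steel pipe wall = ln(99.5/95)/(2π×51.4×1) = 1.433×10^-4 K/W
R_mineral wool = ln(154.5/99.5)/(2π×0.0349×1) = 2.007 K/W
R_calcium silicate = ln(189.5/154.5)/(2π×0.0756×1) = 0.4299 K/W
R_outer film = 1/(h_o·2πr_oL) = 1/(23.4×2π×0.1895×1) = 0.03589 K/W
R_total = 2.474 K/W
Q = ΔT/R_total = 423/2.474

q′ ≈ 171 W/m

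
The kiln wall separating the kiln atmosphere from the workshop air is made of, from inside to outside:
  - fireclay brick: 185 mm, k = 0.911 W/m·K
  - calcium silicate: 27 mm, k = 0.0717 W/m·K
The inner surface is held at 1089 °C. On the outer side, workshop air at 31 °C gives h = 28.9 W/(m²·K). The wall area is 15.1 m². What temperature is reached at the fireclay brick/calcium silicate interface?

Treating each layer as a thermal resistance in series:
R_fireclay brick = L/(kA) = 0.185/(0.911×15.1) = 0.01345 K/W
R_calcium silicate = L/(kA) = 0.027/(0.0717×15.1) = 0.02494 K/W
R_outer film = 1/(h_o·A) = 1/(28.9×15.1) = 0.002292 K/W
R_total = 0.04068 K/W;  Q = ΔT/R_total = 1058/0.04068 = 26010 W
T_interface = T_inner − Q·ΣR(inner→interface) = 1089 − 26000×0.01345

T ≈ 739 °C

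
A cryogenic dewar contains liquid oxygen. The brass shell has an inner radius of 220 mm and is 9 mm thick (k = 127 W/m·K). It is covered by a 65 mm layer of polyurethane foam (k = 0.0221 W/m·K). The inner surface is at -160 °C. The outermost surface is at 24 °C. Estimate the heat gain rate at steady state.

Q ≈ 52.9 W

Radial (spherical) resistances in series:
R_brass shell = (1/0.22 − 1/0.229)/(4π×127) = 1.119×10^-4 K/W
R_polyurethane foam = (1/0.229 − 1/0.294)/(4π×0.0221) = 3.476 K/W
R_total = 3.477 K/W
Q = ΔT/R_total = 184/3.477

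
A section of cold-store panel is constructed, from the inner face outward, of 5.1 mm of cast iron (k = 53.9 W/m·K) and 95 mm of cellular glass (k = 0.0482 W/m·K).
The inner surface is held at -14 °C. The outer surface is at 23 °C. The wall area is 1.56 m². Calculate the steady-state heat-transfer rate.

Series thermal resistances:
R_cast iron = L/(kA) = 0.0051/(53.9×1.56) = 6.065×10^-5 K/W
R_cellular glass = L/(kA) = 0.095/(0.0482×1.56) = 1.263 K/W
R_total = 1.263 K/W
Q = ΔT / R_total = 37 / 1.263

Q ≈ 29.3 W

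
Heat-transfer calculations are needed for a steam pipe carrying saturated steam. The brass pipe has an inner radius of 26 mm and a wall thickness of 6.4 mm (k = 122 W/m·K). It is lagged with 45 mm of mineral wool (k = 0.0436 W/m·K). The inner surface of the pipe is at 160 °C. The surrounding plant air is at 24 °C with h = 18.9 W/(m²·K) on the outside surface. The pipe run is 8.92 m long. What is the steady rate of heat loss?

For a radial system each layer contributes R = ln(r_out/r_in)/(2πkL); films add R = 1/(hA).
R_brass pipe wall = ln(32.4/26)/(2π×122×8.92) = 3.218×10^-5 K/W
R_mineral wool = ln(77.4/32.4)/(2π×0.0436×8.92) = 0.3564 K/W
R_outer film = 1/(h_o·2πr_oL) = 1/(18.9×2π×0.0774×8.92) = 0.0122 K/W
R_total = 0.3686 K/W
Q = ΔT/R_total = 136/0.3686

Q ≈ 369 W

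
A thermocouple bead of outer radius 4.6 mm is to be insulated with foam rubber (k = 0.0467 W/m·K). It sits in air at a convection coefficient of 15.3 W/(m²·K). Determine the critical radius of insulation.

r_cr ≈ 6.1 mm

For a sphere r_cr = 2k/h = 2×0.0467/15.3
r_cr = 6.1 mm; since the bare radius (4.6 mm) is below r_cr, adding a thin layer of insulation will *increase* heat loss.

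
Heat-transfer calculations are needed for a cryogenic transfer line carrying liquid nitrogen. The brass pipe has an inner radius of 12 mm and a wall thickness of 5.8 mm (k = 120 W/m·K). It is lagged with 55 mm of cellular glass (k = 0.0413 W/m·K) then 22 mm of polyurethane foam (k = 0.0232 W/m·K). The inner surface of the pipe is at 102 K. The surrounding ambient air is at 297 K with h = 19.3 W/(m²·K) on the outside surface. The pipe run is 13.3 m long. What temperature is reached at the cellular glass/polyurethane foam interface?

Treating each annulus and film as a series resistance:
R_brass pipe wall = ln(17.8/12)/(2π×120×13.3) = 3.932×10^-5 K/W
R_cellular glass = ln(72.8/17.8)/(2π×0.0413×13.3) = 0.4081 K/W
R_polyurethane foam = ln(94.8/72.8)/(2π×0.0232×13.3) = 0.1362 K/W
R_outer film = 1/(h_o·2πr_oL) = 1/(19.3×2π×0.0948×13.3) = 0.00654 K/W
R_total = 0.5509 K/W
Q = ΔT/R_total = 195/0.5509
Q = 354 W
T_interface = T_inner + Q·ΣR(inner→interface) = 102 + 354×0.4082

T ≈ 246 K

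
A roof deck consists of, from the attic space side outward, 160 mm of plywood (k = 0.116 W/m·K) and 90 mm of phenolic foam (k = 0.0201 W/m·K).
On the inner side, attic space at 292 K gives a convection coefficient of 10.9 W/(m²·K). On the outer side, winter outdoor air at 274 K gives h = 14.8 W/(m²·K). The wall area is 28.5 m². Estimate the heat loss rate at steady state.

Q ≈ 85.3 W

Using the resistance-network approach (series):
R_inner film = 1/(h_i·A) = 1/(10.9×28.5) = 0.003219 K/W
R_plywood = L/(kA) = 0.16/(0.116×28.5) = 0.0484 K/W
R_phenolic foam = L/(kA) = 0.09/(0.0201×28.5) = 0.1571 K/W
R_outer film = 1/(h_o·A) = 1/(14.8×28.5) = 0.002371 K/W
R_total = 0.2111 K/W
Q = ΔT / R_total = 18 / 0.2111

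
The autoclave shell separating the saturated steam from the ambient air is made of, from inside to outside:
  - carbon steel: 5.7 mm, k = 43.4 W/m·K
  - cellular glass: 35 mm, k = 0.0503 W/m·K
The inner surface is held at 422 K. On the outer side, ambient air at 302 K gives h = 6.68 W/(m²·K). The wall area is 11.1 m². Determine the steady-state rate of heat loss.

Series thermal resistances:
R_carbon steel = L/(kA) = 0.0057/(43.4×11.1) = 1.183×10^-5 K/W
R_cellular glass = L/(kA) = 0.035/(0.0503×11.1) = 0.06269 K/W
R_outer film = 1/(h_o·A) = 1/(6.68×11.1) = 0.01349 K/W
R_total = 0.07619 K/W
Q = ΔT / R_total = 120 / 0.07619

Q ≈ 1580 W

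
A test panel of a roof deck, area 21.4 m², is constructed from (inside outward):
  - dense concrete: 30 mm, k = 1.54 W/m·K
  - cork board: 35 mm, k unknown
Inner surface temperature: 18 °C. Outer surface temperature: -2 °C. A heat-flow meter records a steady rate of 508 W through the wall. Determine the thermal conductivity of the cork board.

Thermal resistances in series:
R_dense concrete = L/(kA) = 0.03/(1.54×21.4) = 9.103×10^-4 K/W
Sum of known resistances R_other = 9.103×10^-4 K/W
Total R = ΔT/Q = 20/508 = 0.03937 K/W
R_cork board = R_total − R_other = 0.03846 K/W
k = L/(R·A) = 0.035/(0.03846×21.4)

k ≈ 0.0425 W/(m·K)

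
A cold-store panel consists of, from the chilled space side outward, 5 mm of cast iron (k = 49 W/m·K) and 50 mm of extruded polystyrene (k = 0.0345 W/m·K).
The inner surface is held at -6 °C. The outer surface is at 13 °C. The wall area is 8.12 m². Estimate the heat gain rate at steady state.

Using the resistance-network approach (series):
R_cast iron = L/(kA) = 0.005/(49×8.12) = 1.257×10^-5 K/W
R_extruded polystyrene = L/(kA) = 0.05/(0.0345×8.12) = 0.1785 K/W
R_total = 0.1785 K/W
Q = ΔT / R_total = 19 / 0.1785

Q ≈ 106 W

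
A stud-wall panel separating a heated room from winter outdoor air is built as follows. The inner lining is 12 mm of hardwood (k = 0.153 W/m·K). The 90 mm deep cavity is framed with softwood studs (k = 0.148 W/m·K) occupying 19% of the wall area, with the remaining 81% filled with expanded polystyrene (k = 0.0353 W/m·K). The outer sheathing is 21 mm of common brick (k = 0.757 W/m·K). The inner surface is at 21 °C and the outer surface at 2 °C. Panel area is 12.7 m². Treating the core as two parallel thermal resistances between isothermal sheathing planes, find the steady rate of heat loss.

Sheathing layers in series; stud and cavity paths in parallel between them.
R_inner = 0.012/(0.153×12.7) = 0.006176 K/W
R_stud  = 0.09/(0.148×0.19×12.7) = 0.252 K/W
R_cav   = 0.09/(0.0353×0.81×12.7) = 0.2478 K/W
1/R_core = 1/R_stud + 1/R_cav → R_core = 0.125 K/W
R_outer = 0.021/(0.757×12.7) = 0.002184 K/W
R_total = 0.1333 K/W
Q = ΔT/R_total = 19/0.1333

Q ≈ 143 W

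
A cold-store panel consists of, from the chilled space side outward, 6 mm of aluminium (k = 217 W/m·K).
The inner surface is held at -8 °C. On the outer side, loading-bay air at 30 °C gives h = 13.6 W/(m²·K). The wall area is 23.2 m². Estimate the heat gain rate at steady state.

Using the resistance-network approach (series):
R_aluminium = L/(kA) = 0.006/(217×23.2) = 1.192×10^-6 K/W
R_outer film = 1/(h_o·A) = 1/(13.6×23.2) = 0.003169 K/W
R_total = 0.003171 K/W
Q = ΔT / R_total = 38 / 0.003171

Q ≈ 12000 W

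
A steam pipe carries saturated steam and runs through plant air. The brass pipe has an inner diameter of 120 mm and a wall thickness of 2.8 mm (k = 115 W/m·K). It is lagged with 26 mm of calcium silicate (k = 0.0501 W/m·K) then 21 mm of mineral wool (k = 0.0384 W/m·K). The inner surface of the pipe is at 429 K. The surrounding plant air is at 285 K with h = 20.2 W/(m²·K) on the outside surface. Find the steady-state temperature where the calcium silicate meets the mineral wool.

Per-layer cylindrical resistances, series-summed:
R_brass pipe wall = ln(62.8/60)/(2π×115×1) = 6.312×10^-5 K/W
R_calcium silicate = ln(88.8/62.8)/(2π×0.0501×1) = 1.101 K/W
R_mineral wool = ln(109.8/88.8)/(2π×0.0384×1) = 0.8798 K/W
R_outer film = 1/(h_o·2πr_oL) = 1/(20.2×2π×0.1098×1) = 0.07176 K/W
R_total = 2.052 K/W
Q = ΔT/R_total = 144/2.052
Q = 70.2 W/m
T_interface = T_inner − Q·ΣR(inner→interface) = 429 − 70.2×1.101

T ≈ 352 K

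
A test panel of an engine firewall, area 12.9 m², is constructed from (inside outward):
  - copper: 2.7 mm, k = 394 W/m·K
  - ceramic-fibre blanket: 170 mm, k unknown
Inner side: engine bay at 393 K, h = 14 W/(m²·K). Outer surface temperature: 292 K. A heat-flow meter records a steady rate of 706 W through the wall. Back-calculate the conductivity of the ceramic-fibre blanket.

Thermal resistances in series:
R_inner film = 1/(h_i·A) = 1/(14×12.9) = 0.005537 K/W
R_copper = L/(kA) = 0.0027/(394×12.9) = 5.312×10^-7 K/W
Sum of known resistances R_other = 0.005538 K/W
Total R = ΔT/Q = 101/706 = 0.1431 K/W
R_ceramic-fibre blanket = R_total − R_other = 0.1375 K/W
k = L/(R·A) = 0.17/(0.1375×12.9)

k ≈ 0.0958 W/(m·K)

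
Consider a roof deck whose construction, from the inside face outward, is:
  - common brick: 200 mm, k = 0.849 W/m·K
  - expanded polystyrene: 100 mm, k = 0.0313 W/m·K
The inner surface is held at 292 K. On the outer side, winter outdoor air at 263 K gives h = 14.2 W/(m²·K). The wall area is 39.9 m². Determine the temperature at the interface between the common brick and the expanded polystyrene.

T ≈ 290 K

Using the resistance-network approach (series):
R_common brick = L/(kA) = 0.2/(0.849×39.9) = 0.005904 K/W
R_expanded polystyrene = L/(kA) = 0.1/(0.0313×39.9) = 0.08007 K/W
R_outer film = 1/(h_o·A) = 1/(14.2×39.9) = 0.001765 K/W
R_total = 0.08774 K/W;  Q = ΔT/R_total = 29/0.08774 = 330.5 W
T_interface = T_inner − Q·ΣR(inner→interface) = 292 − 331×0.005904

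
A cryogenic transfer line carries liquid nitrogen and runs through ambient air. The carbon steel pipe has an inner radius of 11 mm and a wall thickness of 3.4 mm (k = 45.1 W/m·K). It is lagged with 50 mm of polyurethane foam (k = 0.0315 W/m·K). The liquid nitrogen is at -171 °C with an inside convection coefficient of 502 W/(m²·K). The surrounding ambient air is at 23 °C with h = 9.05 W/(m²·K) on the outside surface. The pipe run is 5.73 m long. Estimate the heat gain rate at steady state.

Q ≈ 141 W

For a radial system each layer contributes R = ln(r_out/r_in)/(2πkL); films add R = 1/(hA).
R_inner film = 1/(h_i·2πr₁L) = 1/(502×2π×0.011×5.73) = 0.00503 K/W
R_carbon steel pipe wall = ln(14.4/11)/(2π×45.1×5.73) = 1.659×10^-4 K/W
R_polyurethane foam = ln(64.4/14.4)/(2π×0.0315×5.73) = 1.321 K/W
R_outer film = 1/(h_o·2πr_oL) = 1/(9.05×2π×0.0644×5.73) = 0.04766 K/W
R_total = 1.374 K/W
Q = ΔT/R_total = 194/1.374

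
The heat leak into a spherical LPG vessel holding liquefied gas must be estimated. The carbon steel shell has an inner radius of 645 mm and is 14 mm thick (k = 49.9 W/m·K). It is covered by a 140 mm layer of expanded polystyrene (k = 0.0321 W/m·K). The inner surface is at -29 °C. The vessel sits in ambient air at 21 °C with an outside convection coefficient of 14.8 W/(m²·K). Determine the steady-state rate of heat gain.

Q ≈ 74.9 W

Each spherical layer contributes R = (1/r_i − 1/r_o)/(4πk):
R_carbon steel shell = (1/0.645 − 1/0.659)/(4π×49.9) = 5.253×10^-5 K/W
R_expanded polystyrene = (1/0.659 − 1/0.799)/(4π×0.0321) = 0.6591 K/W
R_outer film = 1/(h·4πr_o²) = 1/(14.8×4π×0.799²) = 0.008422 K/W
R_total = 0.6676 K/W
Q = ΔT/R_total = 50/0.6676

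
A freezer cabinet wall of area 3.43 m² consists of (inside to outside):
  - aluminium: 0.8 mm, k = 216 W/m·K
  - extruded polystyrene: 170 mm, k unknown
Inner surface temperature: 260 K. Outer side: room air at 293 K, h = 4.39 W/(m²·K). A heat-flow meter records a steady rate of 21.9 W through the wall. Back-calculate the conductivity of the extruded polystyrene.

Series thermal resistances:
R_aluminium = L/(kA) = 0.0008/(216×3.43) = 1.08×10^-6 K/W
R_outer film = 1/(h_o·A) = 1/(4.39×3.43) = 0.06641 K/W
Sum of known resistances R_other = 0.06641 K/W
Total R = ΔT/Q = 33/21.9 = 1.507 K/W
R_extruded polystyrene = R_total − R_other = 1.44 K/W
k = L/(R·A) = 0.17/(1.44×3.43)

k ≈ 0.0344 W/(m·K)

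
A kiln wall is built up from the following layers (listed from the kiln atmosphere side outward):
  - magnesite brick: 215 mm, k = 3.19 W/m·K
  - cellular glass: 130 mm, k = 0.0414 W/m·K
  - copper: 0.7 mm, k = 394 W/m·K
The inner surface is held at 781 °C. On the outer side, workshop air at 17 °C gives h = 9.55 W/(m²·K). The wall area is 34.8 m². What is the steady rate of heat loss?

Treating each layer as a thermal resistance in series:
R_magnesite brick = L/(kA) = 0.215/(3.19×34.8) = 0.001937 K/W
R_cellular glass = L/(kA) = 0.13/(0.0414×34.8) = 0.09023 K/W
R_copper = L/(kA) = 0.0007/(394×34.8) = 5.105×10^-8 K/W
R_outer film = 1/(h_o·A) = 1/(9.55×34.8) = 0.003009 K/W
R_total = 0.09518 K/W
Q = ΔT / R_total = 764 / 0.09518

Q ≈ 8030 W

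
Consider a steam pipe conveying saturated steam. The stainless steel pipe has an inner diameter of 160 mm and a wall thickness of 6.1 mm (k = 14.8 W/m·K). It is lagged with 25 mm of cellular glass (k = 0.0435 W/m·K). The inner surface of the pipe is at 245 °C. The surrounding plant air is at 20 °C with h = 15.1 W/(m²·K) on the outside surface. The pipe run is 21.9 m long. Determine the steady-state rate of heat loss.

Q ≈ 4790 W

For a radial system each layer contributes R = ln(r_out/r_in)/(2πkL); films add R = 1/(hA).
R_stainless steel pipe wall = ln(86.1/80)/(2π×14.8×21.9) = 3.608×10^-5 K/W
R_cellular glass = ln(111.1/86.1)/(2π×0.0435×21.9) = 0.04259 K/W
R_outer film = 1/(h_o·2πr_oL) = 1/(15.1×2π×0.1111×21.9) = 0.004332 K/W
R_total = 0.04696 K/W
Q = ΔT/R_total = 225/0.04696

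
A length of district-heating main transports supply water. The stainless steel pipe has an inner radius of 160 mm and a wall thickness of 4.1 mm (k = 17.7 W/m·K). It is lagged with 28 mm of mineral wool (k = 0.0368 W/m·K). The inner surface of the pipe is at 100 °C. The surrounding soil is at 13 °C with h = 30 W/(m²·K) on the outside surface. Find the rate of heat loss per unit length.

q′ ≈ 123 W/m

Treating each annulus and film as a series resistance:
R_stainless steel pipe wall = ln(164.1/160)/(2π×17.7×1) = 2.275×10^-4 K/W
R_mineral wool = ln(192.1/164.1)/(2π×0.0368×1) = 0.6813 K/W
R_outer film = 1/(h_o·2πr_oL) = 1/(30×2π×0.1921×1) = 0.02762 K/W
R_total = 0.7092 K/W
Q = ΔT/R_total = 87/0.7092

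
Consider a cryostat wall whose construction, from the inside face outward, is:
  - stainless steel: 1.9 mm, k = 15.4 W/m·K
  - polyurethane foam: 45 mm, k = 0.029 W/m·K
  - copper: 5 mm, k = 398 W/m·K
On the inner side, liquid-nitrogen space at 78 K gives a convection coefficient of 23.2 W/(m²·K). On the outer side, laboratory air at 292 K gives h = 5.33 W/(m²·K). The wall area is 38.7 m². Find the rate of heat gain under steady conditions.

Treating each layer as a thermal resistance in series:
R_inner film = 1/(h_i·A) = 1/(23.2×38.7) = 0.001114 K/W
R_stainless steel = L/(kA) = 0.0019/(15.4×38.7) = 3.188×10^-6 K/W
R_polyurethane foam = L/(kA) = 0.045/(0.029×38.7) = 0.0401 K/W
R_copper = L/(kA) = 0.005/(398×38.7) = 3.246×10^-7 K/W
R_outer film = 1/(h_o·A) = 1/(5.33×38.7) = 0.004848 K/W
R_total = 0.04606 K/W
Q = ΔT / R_total = 214 / 0.04606

Q ≈ 4650 W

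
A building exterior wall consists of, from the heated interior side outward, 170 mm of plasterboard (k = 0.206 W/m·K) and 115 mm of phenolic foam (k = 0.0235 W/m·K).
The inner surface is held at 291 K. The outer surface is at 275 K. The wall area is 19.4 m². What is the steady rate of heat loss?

Series thermal resistances:
R_plasterboard = L/(kA) = 0.17/(0.206×19.4) = 0.04254 K/W
R_phenolic foam = L/(kA) = 0.115/(0.0235×19.4) = 0.2522 K/W
R_total = 0.2948 K/W
Q = ΔT / R_total = 16 / 0.2948

Q ≈ 54.3 W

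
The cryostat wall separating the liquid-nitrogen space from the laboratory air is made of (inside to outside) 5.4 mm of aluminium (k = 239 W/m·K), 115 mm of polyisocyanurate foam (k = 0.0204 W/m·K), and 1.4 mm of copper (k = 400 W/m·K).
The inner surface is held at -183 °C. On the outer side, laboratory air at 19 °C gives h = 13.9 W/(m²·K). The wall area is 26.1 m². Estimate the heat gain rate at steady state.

Using the resistance-network approach (series):
R_aluminium = L/(kA) = 0.0054/(239×26.1) = 8.657×10^-7 K/W
R_polyisocyanurate foam = L/(kA) = 0.115/(0.0204×26.1) = 0.216 K/W
R_copper = L/(kA) = 0.0014/(400×26.1) = 1.341×10^-7 K/W
R_outer film = 1/(h_o·A) = 1/(13.9×26.1) = 0.002756 K/W
R_total = 0.2187 K/W
Q = ΔT / R_total = 202 / 0.2187

Q ≈ 923 W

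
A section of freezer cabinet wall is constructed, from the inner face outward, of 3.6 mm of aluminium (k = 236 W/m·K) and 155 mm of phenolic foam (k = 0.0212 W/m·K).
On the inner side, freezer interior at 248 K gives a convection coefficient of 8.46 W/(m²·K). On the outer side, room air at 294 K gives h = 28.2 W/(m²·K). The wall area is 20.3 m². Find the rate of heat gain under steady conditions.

Treating each layer as a thermal resistance in series:
R_inner film = 1/(h_i·A) = 1/(8.46×20.3) = 0.005823 K/W
R_aluminium = L/(kA) = 0.0036/(236×20.3) = 7.514×10^-7 K/W
R_phenolic foam = L/(kA) = 0.155/(0.0212×20.3) = 0.3602 K/W
R_outer film = 1/(h_o·A) = 1/(28.2×20.3) = 0.001747 K/W
R_total = 0.3677 K/W
Q = ΔT / R_total = 46 / 0.3677

Q ≈ 125 W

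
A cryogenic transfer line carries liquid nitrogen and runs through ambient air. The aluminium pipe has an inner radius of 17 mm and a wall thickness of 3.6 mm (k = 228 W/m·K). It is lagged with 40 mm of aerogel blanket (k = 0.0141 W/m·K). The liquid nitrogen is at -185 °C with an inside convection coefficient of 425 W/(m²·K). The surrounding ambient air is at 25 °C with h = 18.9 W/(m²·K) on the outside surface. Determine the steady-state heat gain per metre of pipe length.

q′ ≈ 17 W/m

Per-layer cylindrical resistances, series-summed:
R_inner film = 1/(h_i·2πr₁L) = 1/(425×2π×0.017×1) = 0.02203 K/W
R_aluminium pipe wall = ln(20.6/17)/(2π×228×1) = 1.341×10^-4 K/W
R_aerogel blanket = ln(60.6/20.6)/(2π×0.0141×1) = 12.18 K/W
R_outer film = 1/(h_o·2πr_oL) = 1/(18.9×2π×0.0606×1) = 0.139 K/W
R_total = 12.34 K/W
Q = ΔT/R_total = 210/12.34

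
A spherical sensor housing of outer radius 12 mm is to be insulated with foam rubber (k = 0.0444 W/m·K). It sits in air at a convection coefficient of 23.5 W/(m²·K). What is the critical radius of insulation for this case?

r_cr ≈ 3.78 mm

For a sphere r_cr = 2k/h = 2×0.0444/23.5
r_cr = 3.78 mm; since the bare radius (12 mm) is above r_cr, any added insulation will reduce heat loss.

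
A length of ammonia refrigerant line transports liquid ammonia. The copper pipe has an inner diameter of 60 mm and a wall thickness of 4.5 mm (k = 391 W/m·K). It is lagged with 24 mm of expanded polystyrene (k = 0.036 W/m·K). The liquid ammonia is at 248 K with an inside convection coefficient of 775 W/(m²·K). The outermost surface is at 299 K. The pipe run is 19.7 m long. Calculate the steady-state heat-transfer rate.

Q ≈ 429 W

Per-layer cylindrical resistances, series-summed:
R_inner film = 1/(h_i·2πr₁L) = 1/(775×2π×0.03×19.7) = 3.475×10^-4 K/W
R_copper pipe wall = ln(34.5/30)/(2π×391×19.7) = 2.888×10^-6 K/W
R_expanded polystyrene = ln(58.5/34.5)/(2π×0.036×19.7) = 0.1185 K/W
R_total = 0.1189 K/W
Q = ΔT/R_total = 51/0.1189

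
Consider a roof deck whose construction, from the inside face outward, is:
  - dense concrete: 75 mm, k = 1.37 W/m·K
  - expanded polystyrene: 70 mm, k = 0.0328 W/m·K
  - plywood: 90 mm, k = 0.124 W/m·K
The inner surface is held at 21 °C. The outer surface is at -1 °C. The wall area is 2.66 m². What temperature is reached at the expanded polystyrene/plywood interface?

T ≈ 4.48 °C

Series thermal resistances:
R_dense concrete = L/(kA) = 0.075/(1.37×2.66) = 0.02058 K/W
R_expanded polystyrene = L/(kA) = 0.07/(0.0328×2.66) = 0.8023 K/W
R_plywood = L/(kA) = 0.09/(0.124×2.66) = 0.2729 K/W
R_total = 1.096 K/W;  Q = ΔT/R_total = 22/1.096 = 20.08 W
T_interface = T_inner − Q·ΣR(inner→interface) = 21 − 20.1×0.8229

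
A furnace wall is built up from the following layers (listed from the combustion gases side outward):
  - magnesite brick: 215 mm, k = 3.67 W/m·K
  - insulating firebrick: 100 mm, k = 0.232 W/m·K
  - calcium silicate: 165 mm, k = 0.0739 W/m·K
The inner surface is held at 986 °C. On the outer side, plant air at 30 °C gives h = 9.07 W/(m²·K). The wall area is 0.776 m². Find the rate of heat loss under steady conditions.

Q ≈ 262 W

Thermal resistances in series:
R_magnesite brick = L/(kA) = 0.215/(3.67×0.776) = 0.07549 K/W
R_insulating firebrick = L/(kA) = 0.1/(0.232×0.776) = 0.5555 K/W
R_calcium silicate = L/(kA) = 0.165/(0.0739×0.776) = 2.877 K/W
R_outer film = 1/(h_o·A) = 1/(9.07×0.776) = 0.1421 K/W
R_total = 3.65 K/W
Q = ΔT / R_total = 956 / 3.65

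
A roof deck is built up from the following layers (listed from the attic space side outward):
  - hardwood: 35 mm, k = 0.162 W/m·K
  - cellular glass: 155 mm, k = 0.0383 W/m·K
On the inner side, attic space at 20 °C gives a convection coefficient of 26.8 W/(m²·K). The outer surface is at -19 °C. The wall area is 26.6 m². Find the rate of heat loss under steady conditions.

Model the wall as resistances in series:
R_inner film = 1/(h_i·A) = 1/(26.8×26.6) = 0.001403 K/W
R_hardwood = L/(kA) = 0.035/(0.162×26.6) = 0.008122 K/W
R_cellular glass = L/(kA) = 0.155/(0.0383×26.6) = 0.1521 K/W
R_total = 0.1617 K/W
Q = ΔT / R_total = 39 / 0.1617

Q ≈ 241 W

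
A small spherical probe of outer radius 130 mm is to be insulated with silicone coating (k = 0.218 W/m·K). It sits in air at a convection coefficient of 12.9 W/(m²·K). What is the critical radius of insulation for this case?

r_cr ≈ 33.8 mm

For a sphere r_cr = 2k/h = 2×0.218/12.9
r_cr = 33.8 mm; since the bare radius (130 mm) is above r_cr, any added insulation will reduce heat loss.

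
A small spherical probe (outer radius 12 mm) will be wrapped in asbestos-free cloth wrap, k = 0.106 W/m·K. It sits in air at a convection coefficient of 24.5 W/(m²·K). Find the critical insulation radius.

r_cr ≈ 8.65 mm

For a sphere r_cr = 2k/h = 2×0.106/24.5
r_cr = 8.65 mm; since the bare radius (12 mm) is above r_cr, any added insulation will reduce heat loss.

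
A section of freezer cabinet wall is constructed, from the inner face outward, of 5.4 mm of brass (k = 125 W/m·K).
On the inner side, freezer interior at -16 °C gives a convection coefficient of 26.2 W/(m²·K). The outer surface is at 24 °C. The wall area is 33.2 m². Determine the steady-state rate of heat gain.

Q ≈ 34800 W

Model the wall as resistances in series:
R_inner film = 1/(h_i·A) = 1/(26.2×33.2) = 0.00115 K/W
R_brass = L/(kA) = 0.0054/(125×33.2) = 1.301×10^-6 K/W
R_total = 0.001151 K/W
Q = ΔT / R_total = 40 / 0.001151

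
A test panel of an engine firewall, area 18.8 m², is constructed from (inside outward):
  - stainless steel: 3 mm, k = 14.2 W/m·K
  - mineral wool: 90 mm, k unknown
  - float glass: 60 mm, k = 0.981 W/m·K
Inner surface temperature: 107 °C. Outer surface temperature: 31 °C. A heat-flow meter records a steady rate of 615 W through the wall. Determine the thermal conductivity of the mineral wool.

Model the wall as resistances in series:
R_stainless steel = L/(kA) = 0.003/(14.2×18.8) = 1.124×10^-5 K/W
R_float glass = L/(kA) = 0.06/(0.981×18.8) = 0.003253 K/W
Sum of known resistances R_other = 0.003265 K/W
Total R = ΔT/Q = 76/615 = 0.1236 K/W
R_mineral wool = R_total − R_other = 0.1203 K/W
k = L/(R·A) = 0.09/(0.1203×18.8)

k ≈ 0.0398 W/(m·K)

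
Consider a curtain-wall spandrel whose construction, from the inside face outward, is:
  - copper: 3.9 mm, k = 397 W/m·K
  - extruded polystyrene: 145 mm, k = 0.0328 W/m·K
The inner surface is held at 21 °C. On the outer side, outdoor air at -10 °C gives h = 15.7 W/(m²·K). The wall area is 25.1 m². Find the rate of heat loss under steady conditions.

Using the resistance-network approach (series):
R_copper = L/(kA) = 0.0039/(397×25.1) = 3.914×10^-7 K/W
R_extruded polystyrene = L/(kA) = 0.145/(0.0328×25.1) = 0.1761 K/W
R_outer film = 1/(h_o·A) = 1/(15.7×25.1) = 0.002538 K/W
R_total = 0.1787 K/W
Q = ΔT / R_total = 31 / 0.1787

Q ≈ 174 W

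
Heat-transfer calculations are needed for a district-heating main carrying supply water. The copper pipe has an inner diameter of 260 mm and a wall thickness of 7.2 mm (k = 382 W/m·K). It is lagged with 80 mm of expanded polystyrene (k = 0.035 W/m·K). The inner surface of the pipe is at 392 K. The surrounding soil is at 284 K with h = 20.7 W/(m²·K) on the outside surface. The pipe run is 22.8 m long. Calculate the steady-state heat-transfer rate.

For a radial system each layer contributes R = ln(r_out/r_in)/(2πkL); films add R = 1/(hA).
R_copper pipe wall = ln(137.2/130)/(2π×382×22.8) = 9.85×10^-7 K/W
R_expanded polystyrene = ln(217.2/137.2)/(2π×0.035×22.8) = 0.09162 K/W
R_outer film = 1/(h_o·2πr_oL) = 1/(20.7×2π×0.2172×22.8) = 0.001553 K/W
R_total = 0.09317 K/W
Q = ΔT/R_total = 108/0.09317

Q ≈ 1160 W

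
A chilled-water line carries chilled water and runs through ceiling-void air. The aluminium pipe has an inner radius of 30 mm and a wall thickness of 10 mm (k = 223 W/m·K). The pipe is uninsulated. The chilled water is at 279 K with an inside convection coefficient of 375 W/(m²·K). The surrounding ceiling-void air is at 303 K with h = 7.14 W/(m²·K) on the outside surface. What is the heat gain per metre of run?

Treating each annulus and film as a series resistance:
R_inner film = 1/(h_i·2πr₁L) = 1/(375×2π×0.03×1) = 0.01415 K/W
R_aluminium pipe wall = ln(40/30)/(2π×223×1) = 2.053×10^-4 K/W
R_outer film = 1/(h_o·2πr_oL) = 1/(7.14×2π×0.04×1) = 0.5573 K/W
R_total = 0.5716 K/W
Q = ΔT/R_total = 24/0.5716

q′ ≈ 42 W/m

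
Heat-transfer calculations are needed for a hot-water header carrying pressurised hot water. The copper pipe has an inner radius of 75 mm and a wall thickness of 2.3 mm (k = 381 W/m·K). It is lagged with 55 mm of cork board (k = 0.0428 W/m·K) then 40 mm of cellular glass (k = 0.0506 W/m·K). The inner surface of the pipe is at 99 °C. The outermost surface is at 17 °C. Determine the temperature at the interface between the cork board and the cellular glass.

T ≈ 41.1 °C

Radial resistances (cylindrical: R_cond = ln(r_o/r_i)/(2πkL), R_conv = 1/(h·2πrL)):
R_copper pipe wall = ln(77.3/75)/(2π×381×1) = 1.262×10^-5 K/W
R_cork board = ln(132.3/77.3)/(2π×0.0428×1) = 1.998 K/W
R_cellular glass = ln(172.3/132.3)/(2π×0.0506×1) = 0.8309 K/W
R_total = 2.829 K/W
Q = ΔT/R_total = 82/2.829
Q = 29 W/m
T_interface = T_inner − Q·ΣR(inner→interface) = 99 − 29×1.998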